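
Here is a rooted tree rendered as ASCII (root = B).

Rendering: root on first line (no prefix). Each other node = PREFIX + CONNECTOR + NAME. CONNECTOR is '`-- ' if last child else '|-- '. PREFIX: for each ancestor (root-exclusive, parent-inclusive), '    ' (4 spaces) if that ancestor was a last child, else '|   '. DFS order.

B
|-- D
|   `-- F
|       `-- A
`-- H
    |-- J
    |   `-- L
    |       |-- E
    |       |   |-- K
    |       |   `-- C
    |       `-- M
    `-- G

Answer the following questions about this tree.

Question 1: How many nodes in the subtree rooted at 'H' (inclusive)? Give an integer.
Answer: 8

Derivation:
Subtree rooted at H contains: C, E, G, H, J, K, L, M
Count = 8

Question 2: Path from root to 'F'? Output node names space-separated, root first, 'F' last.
Answer: B D F

Derivation:
Walk down from root: B -> D -> F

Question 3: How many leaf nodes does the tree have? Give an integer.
Leaves (nodes with no children): A, C, G, K, M

Answer: 5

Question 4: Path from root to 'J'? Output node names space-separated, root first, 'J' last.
Walk down from root: B -> H -> J

Answer: B H J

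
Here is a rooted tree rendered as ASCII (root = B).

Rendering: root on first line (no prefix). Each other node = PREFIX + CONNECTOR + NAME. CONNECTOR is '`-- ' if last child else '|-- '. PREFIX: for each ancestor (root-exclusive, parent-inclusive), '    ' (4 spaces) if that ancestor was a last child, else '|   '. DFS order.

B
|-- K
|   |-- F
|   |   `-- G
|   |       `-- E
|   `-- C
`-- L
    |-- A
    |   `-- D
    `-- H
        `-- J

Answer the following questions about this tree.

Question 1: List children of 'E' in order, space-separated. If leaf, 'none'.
Answer: none

Derivation:
Node E's children (from adjacency): (leaf)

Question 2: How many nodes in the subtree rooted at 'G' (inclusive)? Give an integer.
Answer: 2

Derivation:
Subtree rooted at G contains: E, G
Count = 2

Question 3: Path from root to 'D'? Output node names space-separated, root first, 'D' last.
Walk down from root: B -> L -> A -> D

Answer: B L A D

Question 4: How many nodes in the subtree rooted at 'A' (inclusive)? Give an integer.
Subtree rooted at A contains: A, D
Count = 2

Answer: 2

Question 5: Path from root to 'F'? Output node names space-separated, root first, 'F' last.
Walk down from root: B -> K -> F

Answer: B K F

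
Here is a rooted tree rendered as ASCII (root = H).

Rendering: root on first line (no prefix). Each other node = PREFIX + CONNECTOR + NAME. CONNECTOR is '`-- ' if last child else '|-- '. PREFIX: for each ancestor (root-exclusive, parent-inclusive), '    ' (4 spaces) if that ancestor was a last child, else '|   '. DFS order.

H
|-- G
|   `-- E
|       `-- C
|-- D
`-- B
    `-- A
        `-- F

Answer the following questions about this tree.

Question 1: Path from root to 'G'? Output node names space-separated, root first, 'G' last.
Walk down from root: H -> G

Answer: H G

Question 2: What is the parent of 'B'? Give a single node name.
Scan adjacency: B appears as child of H

Answer: H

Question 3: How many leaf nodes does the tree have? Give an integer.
Answer: 3

Derivation:
Leaves (nodes with no children): C, D, F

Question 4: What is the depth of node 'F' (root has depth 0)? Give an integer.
Answer: 3

Derivation:
Path from root to F: H -> B -> A -> F
Depth = number of edges = 3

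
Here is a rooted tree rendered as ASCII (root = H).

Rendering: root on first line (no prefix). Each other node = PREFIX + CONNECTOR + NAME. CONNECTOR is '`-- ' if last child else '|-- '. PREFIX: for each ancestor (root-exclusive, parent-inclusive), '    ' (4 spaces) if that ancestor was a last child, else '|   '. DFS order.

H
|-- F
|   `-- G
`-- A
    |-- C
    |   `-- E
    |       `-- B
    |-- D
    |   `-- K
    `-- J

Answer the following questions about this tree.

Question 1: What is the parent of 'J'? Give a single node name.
Scan adjacency: J appears as child of A

Answer: A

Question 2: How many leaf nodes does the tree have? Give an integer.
Leaves (nodes with no children): B, G, J, K

Answer: 4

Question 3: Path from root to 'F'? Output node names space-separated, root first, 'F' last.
Walk down from root: H -> F

Answer: H F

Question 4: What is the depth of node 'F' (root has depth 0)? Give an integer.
Answer: 1

Derivation:
Path from root to F: H -> F
Depth = number of edges = 1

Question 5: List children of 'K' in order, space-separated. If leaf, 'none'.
Answer: none

Derivation:
Node K's children (from adjacency): (leaf)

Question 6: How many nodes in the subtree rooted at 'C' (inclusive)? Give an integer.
Subtree rooted at C contains: B, C, E
Count = 3

Answer: 3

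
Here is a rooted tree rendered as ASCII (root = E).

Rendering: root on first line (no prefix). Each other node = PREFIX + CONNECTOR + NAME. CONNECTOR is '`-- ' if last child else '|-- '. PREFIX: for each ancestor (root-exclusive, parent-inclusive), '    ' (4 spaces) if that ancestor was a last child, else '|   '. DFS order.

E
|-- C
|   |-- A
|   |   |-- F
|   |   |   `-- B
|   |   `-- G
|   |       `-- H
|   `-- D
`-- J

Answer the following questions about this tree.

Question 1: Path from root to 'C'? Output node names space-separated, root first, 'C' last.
Answer: E C

Derivation:
Walk down from root: E -> C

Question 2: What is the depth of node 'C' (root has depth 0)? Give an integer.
Answer: 1

Derivation:
Path from root to C: E -> C
Depth = number of edges = 1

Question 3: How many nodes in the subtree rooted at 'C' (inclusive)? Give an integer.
Answer: 7

Derivation:
Subtree rooted at C contains: A, B, C, D, F, G, H
Count = 7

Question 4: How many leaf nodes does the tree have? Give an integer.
Answer: 4

Derivation:
Leaves (nodes with no children): B, D, H, J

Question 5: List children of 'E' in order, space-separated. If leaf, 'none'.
Node E's children (from adjacency): C, J

Answer: C J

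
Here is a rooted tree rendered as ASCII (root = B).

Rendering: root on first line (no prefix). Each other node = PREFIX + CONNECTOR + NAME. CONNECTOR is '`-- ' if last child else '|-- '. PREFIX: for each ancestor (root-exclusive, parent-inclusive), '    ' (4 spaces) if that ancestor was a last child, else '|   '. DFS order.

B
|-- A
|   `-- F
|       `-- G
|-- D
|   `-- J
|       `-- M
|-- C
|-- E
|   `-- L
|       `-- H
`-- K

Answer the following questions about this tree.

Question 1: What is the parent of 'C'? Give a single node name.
Scan adjacency: C appears as child of B

Answer: B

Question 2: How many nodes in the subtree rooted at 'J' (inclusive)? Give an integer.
Subtree rooted at J contains: J, M
Count = 2

Answer: 2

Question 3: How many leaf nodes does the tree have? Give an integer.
Answer: 5

Derivation:
Leaves (nodes with no children): C, G, H, K, M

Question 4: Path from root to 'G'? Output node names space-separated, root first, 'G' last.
Answer: B A F G

Derivation:
Walk down from root: B -> A -> F -> G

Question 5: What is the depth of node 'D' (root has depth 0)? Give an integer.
Path from root to D: B -> D
Depth = number of edges = 1

Answer: 1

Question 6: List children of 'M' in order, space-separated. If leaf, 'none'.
Node M's children (from adjacency): (leaf)

Answer: none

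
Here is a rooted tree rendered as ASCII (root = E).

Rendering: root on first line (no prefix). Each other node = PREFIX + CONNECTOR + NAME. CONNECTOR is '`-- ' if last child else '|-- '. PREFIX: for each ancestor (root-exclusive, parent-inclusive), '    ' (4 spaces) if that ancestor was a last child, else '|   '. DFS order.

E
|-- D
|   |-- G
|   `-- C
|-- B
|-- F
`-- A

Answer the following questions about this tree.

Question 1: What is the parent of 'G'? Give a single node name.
Answer: D

Derivation:
Scan adjacency: G appears as child of D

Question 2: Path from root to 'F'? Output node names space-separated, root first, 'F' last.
Walk down from root: E -> F

Answer: E F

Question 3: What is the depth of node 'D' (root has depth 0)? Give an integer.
Answer: 1

Derivation:
Path from root to D: E -> D
Depth = number of edges = 1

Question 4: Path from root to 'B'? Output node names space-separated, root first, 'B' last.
Walk down from root: E -> B

Answer: E B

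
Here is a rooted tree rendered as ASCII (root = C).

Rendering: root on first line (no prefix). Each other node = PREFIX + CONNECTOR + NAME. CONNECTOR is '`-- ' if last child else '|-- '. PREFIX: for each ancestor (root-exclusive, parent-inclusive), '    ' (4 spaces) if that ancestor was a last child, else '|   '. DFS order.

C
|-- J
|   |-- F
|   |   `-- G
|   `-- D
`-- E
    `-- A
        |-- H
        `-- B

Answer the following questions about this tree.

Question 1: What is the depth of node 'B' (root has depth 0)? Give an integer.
Path from root to B: C -> E -> A -> B
Depth = number of edges = 3

Answer: 3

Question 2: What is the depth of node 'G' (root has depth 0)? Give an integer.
Path from root to G: C -> J -> F -> G
Depth = number of edges = 3

Answer: 3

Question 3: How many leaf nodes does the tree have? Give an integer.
Leaves (nodes with no children): B, D, G, H

Answer: 4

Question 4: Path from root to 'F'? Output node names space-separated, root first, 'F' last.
Walk down from root: C -> J -> F

Answer: C J F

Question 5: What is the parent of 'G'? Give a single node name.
Answer: F

Derivation:
Scan adjacency: G appears as child of F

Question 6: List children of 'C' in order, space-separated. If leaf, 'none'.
Node C's children (from adjacency): J, E

Answer: J E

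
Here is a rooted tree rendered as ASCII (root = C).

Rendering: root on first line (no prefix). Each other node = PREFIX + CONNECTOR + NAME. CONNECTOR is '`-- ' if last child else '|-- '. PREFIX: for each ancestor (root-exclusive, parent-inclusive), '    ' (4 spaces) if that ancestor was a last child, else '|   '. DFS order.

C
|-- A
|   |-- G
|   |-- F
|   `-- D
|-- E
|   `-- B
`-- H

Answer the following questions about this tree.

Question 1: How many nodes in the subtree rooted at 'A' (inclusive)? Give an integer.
Subtree rooted at A contains: A, D, F, G
Count = 4

Answer: 4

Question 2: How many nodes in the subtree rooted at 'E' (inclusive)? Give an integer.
Answer: 2

Derivation:
Subtree rooted at E contains: B, E
Count = 2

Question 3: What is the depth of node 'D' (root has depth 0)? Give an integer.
Path from root to D: C -> A -> D
Depth = number of edges = 2

Answer: 2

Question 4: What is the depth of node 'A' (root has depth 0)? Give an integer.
Path from root to A: C -> A
Depth = number of edges = 1

Answer: 1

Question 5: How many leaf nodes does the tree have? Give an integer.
Answer: 5

Derivation:
Leaves (nodes with no children): B, D, F, G, H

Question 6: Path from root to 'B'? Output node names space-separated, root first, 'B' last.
Answer: C E B

Derivation:
Walk down from root: C -> E -> B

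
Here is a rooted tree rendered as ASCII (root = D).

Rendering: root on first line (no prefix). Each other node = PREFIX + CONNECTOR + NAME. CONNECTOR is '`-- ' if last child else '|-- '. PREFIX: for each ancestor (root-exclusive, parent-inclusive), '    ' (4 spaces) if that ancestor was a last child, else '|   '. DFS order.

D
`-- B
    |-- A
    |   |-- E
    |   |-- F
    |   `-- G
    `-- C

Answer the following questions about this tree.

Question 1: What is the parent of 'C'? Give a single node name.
Scan adjacency: C appears as child of B

Answer: B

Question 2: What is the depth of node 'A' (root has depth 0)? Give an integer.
Answer: 2

Derivation:
Path from root to A: D -> B -> A
Depth = number of edges = 2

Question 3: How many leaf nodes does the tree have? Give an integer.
Answer: 4

Derivation:
Leaves (nodes with no children): C, E, F, G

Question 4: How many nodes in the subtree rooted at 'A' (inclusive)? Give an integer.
Subtree rooted at A contains: A, E, F, G
Count = 4

Answer: 4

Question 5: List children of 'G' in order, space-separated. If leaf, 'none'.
Node G's children (from adjacency): (leaf)

Answer: none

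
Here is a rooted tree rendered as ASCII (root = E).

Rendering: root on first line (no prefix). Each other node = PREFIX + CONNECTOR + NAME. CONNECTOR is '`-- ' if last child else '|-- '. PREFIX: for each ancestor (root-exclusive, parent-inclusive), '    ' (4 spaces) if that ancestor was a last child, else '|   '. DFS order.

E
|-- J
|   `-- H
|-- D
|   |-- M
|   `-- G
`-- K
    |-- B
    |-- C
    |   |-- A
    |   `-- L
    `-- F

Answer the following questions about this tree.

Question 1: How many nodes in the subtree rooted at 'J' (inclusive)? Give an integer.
Answer: 2

Derivation:
Subtree rooted at J contains: H, J
Count = 2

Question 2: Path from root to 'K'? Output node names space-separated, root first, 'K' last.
Walk down from root: E -> K

Answer: E K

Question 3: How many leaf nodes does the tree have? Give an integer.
Leaves (nodes with no children): A, B, F, G, H, L, M

Answer: 7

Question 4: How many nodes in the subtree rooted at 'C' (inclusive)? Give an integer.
Subtree rooted at C contains: A, C, L
Count = 3

Answer: 3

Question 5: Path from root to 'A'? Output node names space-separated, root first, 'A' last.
Walk down from root: E -> K -> C -> A

Answer: E K C A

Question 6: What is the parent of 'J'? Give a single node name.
Answer: E

Derivation:
Scan adjacency: J appears as child of E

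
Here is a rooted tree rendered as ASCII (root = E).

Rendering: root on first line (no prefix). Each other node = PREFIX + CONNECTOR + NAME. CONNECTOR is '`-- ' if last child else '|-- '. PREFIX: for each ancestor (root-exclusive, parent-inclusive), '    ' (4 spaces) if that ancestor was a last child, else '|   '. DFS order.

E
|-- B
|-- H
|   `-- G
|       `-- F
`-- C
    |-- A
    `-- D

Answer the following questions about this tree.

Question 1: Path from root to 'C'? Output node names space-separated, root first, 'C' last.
Answer: E C

Derivation:
Walk down from root: E -> C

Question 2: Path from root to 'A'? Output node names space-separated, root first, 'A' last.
Answer: E C A

Derivation:
Walk down from root: E -> C -> A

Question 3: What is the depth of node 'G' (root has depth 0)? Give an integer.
Path from root to G: E -> H -> G
Depth = number of edges = 2

Answer: 2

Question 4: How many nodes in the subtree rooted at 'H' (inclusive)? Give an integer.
Subtree rooted at H contains: F, G, H
Count = 3

Answer: 3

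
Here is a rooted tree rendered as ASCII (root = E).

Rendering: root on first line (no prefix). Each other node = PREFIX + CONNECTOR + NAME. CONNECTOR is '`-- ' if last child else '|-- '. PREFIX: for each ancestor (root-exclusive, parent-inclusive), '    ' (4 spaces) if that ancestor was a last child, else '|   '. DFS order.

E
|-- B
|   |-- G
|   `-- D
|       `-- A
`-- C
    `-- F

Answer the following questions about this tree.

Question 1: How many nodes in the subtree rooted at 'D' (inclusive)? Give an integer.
Subtree rooted at D contains: A, D
Count = 2

Answer: 2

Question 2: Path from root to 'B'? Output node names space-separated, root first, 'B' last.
Answer: E B

Derivation:
Walk down from root: E -> B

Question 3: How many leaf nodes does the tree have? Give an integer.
Leaves (nodes with no children): A, F, G

Answer: 3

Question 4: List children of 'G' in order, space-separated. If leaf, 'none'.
Answer: none

Derivation:
Node G's children (from adjacency): (leaf)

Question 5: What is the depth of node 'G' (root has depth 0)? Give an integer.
Path from root to G: E -> B -> G
Depth = number of edges = 2

Answer: 2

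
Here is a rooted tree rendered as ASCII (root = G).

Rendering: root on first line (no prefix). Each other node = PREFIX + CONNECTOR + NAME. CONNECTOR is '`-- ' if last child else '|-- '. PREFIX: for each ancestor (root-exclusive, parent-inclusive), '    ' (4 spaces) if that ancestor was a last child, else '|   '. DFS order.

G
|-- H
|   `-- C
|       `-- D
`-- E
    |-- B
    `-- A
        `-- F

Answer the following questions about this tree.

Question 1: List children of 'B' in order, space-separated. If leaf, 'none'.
Node B's children (from adjacency): (leaf)

Answer: none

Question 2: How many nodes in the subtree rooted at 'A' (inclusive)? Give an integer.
Answer: 2

Derivation:
Subtree rooted at A contains: A, F
Count = 2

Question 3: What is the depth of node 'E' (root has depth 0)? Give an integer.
Path from root to E: G -> E
Depth = number of edges = 1

Answer: 1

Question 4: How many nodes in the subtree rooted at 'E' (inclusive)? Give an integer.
Subtree rooted at E contains: A, B, E, F
Count = 4

Answer: 4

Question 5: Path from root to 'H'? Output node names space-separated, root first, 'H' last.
Walk down from root: G -> H

Answer: G H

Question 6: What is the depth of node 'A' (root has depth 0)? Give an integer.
Path from root to A: G -> E -> A
Depth = number of edges = 2

Answer: 2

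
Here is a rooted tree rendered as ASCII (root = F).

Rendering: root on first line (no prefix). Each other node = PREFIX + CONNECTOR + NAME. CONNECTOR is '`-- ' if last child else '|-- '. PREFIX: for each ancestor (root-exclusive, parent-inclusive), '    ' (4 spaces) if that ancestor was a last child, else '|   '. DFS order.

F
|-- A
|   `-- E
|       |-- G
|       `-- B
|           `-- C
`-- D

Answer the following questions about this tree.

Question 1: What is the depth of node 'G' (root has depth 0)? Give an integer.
Answer: 3

Derivation:
Path from root to G: F -> A -> E -> G
Depth = number of edges = 3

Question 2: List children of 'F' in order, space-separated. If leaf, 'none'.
Answer: A D

Derivation:
Node F's children (from adjacency): A, D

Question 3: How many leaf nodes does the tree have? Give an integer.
Answer: 3

Derivation:
Leaves (nodes with no children): C, D, G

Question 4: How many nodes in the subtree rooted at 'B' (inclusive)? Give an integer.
Answer: 2

Derivation:
Subtree rooted at B contains: B, C
Count = 2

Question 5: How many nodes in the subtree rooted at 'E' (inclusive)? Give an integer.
Subtree rooted at E contains: B, C, E, G
Count = 4

Answer: 4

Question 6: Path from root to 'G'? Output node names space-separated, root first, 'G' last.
Answer: F A E G

Derivation:
Walk down from root: F -> A -> E -> G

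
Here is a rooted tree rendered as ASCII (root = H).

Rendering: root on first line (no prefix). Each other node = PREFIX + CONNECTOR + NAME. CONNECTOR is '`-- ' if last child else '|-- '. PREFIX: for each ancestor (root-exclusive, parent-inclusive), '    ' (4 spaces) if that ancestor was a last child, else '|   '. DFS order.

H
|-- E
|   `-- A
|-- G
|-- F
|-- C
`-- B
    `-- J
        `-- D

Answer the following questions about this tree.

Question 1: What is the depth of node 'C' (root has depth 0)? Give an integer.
Answer: 1

Derivation:
Path from root to C: H -> C
Depth = number of edges = 1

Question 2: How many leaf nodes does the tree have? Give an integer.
Answer: 5

Derivation:
Leaves (nodes with no children): A, C, D, F, G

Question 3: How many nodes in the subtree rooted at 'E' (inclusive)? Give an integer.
Subtree rooted at E contains: A, E
Count = 2

Answer: 2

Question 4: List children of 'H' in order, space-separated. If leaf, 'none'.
Answer: E G F C B

Derivation:
Node H's children (from adjacency): E, G, F, C, B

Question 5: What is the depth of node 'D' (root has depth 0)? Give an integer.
Answer: 3

Derivation:
Path from root to D: H -> B -> J -> D
Depth = number of edges = 3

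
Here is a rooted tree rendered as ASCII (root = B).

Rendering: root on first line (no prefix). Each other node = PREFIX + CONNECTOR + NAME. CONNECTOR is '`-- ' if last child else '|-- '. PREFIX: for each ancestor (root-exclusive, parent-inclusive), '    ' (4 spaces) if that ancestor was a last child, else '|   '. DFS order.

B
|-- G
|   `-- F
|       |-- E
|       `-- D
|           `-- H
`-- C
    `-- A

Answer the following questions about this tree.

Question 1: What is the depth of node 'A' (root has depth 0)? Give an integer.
Path from root to A: B -> C -> A
Depth = number of edges = 2

Answer: 2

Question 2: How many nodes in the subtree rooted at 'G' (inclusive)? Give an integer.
Answer: 5

Derivation:
Subtree rooted at G contains: D, E, F, G, H
Count = 5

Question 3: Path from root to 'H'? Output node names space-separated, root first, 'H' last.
Answer: B G F D H

Derivation:
Walk down from root: B -> G -> F -> D -> H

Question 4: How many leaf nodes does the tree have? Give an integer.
Leaves (nodes with no children): A, E, H

Answer: 3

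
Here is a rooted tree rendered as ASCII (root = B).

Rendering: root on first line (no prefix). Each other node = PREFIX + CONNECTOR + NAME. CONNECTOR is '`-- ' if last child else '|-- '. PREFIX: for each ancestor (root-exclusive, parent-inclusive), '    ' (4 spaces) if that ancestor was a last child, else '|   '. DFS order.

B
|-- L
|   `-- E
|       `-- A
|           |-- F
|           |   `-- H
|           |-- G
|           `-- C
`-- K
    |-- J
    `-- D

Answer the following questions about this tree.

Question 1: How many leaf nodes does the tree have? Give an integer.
Leaves (nodes with no children): C, D, G, H, J

Answer: 5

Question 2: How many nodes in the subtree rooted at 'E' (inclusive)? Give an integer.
Answer: 6

Derivation:
Subtree rooted at E contains: A, C, E, F, G, H
Count = 6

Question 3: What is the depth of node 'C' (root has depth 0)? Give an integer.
Path from root to C: B -> L -> E -> A -> C
Depth = number of edges = 4

Answer: 4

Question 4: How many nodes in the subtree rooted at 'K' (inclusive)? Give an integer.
Subtree rooted at K contains: D, J, K
Count = 3

Answer: 3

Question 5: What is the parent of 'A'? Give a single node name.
Answer: E

Derivation:
Scan adjacency: A appears as child of E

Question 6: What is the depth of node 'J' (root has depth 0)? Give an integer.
Path from root to J: B -> K -> J
Depth = number of edges = 2

Answer: 2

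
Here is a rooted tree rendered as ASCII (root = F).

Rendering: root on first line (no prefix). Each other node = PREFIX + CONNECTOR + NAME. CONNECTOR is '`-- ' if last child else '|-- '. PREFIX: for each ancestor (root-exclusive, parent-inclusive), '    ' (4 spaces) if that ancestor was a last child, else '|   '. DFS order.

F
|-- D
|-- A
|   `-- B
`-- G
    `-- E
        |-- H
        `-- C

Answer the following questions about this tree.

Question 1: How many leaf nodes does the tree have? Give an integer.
Answer: 4

Derivation:
Leaves (nodes with no children): B, C, D, H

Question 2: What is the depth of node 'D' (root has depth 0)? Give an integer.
Answer: 1

Derivation:
Path from root to D: F -> D
Depth = number of edges = 1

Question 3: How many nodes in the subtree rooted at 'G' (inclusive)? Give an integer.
Answer: 4

Derivation:
Subtree rooted at G contains: C, E, G, H
Count = 4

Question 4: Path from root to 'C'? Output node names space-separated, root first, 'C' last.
Answer: F G E C

Derivation:
Walk down from root: F -> G -> E -> C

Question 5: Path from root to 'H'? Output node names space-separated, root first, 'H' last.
Answer: F G E H

Derivation:
Walk down from root: F -> G -> E -> H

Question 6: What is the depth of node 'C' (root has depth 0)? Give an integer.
Answer: 3

Derivation:
Path from root to C: F -> G -> E -> C
Depth = number of edges = 3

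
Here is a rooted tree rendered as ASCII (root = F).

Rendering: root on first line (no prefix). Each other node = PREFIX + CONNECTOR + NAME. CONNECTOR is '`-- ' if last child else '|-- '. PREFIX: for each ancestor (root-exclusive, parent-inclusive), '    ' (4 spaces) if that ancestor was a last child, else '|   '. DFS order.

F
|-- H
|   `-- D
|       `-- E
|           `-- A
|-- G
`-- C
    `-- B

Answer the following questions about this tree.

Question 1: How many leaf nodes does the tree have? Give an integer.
Answer: 3

Derivation:
Leaves (nodes with no children): A, B, G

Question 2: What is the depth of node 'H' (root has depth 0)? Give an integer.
Path from root to H: F -> H
Depth = number of edges = 1

Answer: 1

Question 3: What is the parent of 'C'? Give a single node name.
Scan adjacency: C appears as child of F

Answer: F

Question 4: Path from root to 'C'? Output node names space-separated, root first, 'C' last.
Answer: F C

Derivation:
Walk down from root: F -> C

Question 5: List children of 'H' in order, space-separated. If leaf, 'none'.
Node H's children (from adjacency): D

Answer: D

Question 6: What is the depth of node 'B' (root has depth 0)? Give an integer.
Answer: 2

Derivation:
Path from root to B: F -> C -> B
Depth = number of edges = 2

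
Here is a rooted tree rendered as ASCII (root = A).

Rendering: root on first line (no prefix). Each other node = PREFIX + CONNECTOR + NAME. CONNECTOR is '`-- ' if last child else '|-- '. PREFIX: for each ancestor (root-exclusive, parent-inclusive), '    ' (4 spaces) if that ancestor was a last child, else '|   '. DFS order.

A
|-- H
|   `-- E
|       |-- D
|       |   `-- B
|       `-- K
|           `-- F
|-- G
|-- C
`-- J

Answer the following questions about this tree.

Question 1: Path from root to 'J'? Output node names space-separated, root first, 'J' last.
Walk down from root: A -> J

Answer: A J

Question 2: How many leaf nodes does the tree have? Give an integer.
Leaves (nodes with no children): B, C, F, G, J

Answer: 5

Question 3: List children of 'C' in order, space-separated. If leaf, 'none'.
Answer: none

Derivation:
Node C's children (from adjacency): (leaf)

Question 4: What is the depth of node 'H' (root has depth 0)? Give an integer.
Path from root to H: A -> H
Depth = number of edges = 1

Answer: 1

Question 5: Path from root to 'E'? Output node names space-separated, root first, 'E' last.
Answer: A H E

Derivation:
Walk down from root: A -> H -> E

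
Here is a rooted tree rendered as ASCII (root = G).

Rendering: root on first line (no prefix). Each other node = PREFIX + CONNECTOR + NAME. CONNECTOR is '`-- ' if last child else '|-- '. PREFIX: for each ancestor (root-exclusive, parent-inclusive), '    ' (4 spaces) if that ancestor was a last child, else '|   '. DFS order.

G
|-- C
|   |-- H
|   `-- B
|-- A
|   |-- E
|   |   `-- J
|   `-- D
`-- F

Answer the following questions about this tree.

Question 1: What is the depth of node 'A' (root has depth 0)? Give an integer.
Path from root to A: G -> A
Depth = number of edges = 1

Answer: 1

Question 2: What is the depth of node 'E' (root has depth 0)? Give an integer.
Path from root to E: G -> A -> E
Depth = number of edges = 2

Answer: 2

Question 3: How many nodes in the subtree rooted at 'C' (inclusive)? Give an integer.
Answer: 3

Derivation:
Subtree rooted at C contains: B, C, H
Count = 3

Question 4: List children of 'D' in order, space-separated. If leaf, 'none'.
Answer: none

Derivation:
Node D's children (from adjacency): (leaf)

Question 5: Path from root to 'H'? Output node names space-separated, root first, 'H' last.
Answer: G C H

Derivation:
Walk down from root: G -> C -> H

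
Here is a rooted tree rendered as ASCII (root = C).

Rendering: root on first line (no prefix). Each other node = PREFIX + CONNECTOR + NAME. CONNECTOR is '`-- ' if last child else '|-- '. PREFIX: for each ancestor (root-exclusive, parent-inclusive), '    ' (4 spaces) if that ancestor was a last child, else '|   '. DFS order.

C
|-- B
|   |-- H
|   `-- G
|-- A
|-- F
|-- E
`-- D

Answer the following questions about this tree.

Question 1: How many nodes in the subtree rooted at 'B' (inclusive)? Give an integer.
Subtree rooted at B contains: B, G, H
Count = 3

Answer: 3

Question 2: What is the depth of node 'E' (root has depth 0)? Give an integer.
Answer: 1

Derivation:
Path from root to E: C -> E
Depth = number of edges = 1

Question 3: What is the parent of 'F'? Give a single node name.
Answer: C

Derivation:
Scan adjacency: F appears as child of C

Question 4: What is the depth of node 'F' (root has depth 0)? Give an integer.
Path from root to F: C -> F
Depth = number of edges = 1

Answer: 1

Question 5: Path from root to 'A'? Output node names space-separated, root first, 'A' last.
Answer: C A

Derivation:
Walk down from root: C -> A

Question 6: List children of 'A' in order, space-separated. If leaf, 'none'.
Answer: none

Derivation:
Node A's children (from adjacency): (leaf)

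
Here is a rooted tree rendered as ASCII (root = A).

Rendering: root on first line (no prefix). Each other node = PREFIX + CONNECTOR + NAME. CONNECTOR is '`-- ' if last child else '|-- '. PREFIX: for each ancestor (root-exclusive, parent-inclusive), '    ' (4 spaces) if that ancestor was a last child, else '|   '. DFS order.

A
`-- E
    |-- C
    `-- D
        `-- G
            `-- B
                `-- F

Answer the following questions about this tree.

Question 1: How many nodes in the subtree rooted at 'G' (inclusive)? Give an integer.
Subtree rooted at G contains: B, F, G
Count = 3

Answer: 3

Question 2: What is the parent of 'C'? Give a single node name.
Answer: E

Derivation:
Scan adjacency: C appears as child of E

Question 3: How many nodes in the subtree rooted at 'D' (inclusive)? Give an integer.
Answer: 4

Derivation:
Subtree rooted at D contains: B, D, F, G
Count = 4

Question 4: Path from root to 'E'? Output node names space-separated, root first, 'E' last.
Answer: A E

Derivation:
Walk down from root: A -> E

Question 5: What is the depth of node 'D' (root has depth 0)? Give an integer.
Answer: 2

Derivation:
Path from root to D: A -> E -> D
Depth = number of edges = 2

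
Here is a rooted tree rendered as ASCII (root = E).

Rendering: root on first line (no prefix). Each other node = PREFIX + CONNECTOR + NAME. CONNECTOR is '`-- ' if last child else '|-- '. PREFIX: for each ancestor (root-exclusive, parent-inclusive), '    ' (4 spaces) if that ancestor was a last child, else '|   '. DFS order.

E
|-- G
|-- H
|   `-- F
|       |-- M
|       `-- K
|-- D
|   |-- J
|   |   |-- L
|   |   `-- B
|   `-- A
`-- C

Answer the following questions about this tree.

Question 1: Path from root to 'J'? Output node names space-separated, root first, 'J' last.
Walk down from root: E -> D -> J

Answer: E D J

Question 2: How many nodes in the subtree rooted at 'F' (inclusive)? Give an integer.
Subtree rooted at F contains: F, K, M
Count = 3

Answer: 3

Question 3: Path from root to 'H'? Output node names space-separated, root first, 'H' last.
Walk down from root: E -> H

Answer: E H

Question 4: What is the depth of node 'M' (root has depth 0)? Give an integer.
Answer: 3

Derivation:
Path from root to M: E -> H -> F -> M
Depth = number of edges = 3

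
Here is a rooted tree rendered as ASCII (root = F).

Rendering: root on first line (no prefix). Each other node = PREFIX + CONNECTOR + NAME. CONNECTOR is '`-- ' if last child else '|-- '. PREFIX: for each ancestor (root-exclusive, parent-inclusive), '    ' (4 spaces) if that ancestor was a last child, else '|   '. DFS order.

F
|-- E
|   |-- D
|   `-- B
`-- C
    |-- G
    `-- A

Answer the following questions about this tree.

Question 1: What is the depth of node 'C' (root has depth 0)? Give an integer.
Path from root to C: F -> C
Depth = number of edges = 1

Answer: 1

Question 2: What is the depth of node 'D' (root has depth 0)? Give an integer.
Answer: 2

Derivation:
Path from root to D: F -> E -> D
Depth = number of edges = 2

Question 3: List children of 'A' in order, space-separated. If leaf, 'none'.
Node A's children (from adjacency): (leaf)

Answer: none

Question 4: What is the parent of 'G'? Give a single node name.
Answer: C

Derivation:
Scan adjacency: G appears as child of C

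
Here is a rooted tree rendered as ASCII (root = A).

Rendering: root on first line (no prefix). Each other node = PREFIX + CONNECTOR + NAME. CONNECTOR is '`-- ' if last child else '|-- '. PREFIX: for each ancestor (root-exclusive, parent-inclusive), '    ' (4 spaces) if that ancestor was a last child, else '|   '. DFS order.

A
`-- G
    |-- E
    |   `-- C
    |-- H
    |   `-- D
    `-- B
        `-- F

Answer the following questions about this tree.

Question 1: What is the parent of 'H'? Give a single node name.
Scan adjacency: H appears as child of G

Answer: G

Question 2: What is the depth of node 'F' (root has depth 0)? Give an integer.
Path from root to F: A -> G -> B -> F
Depth = number of edges = 3

Answer: 3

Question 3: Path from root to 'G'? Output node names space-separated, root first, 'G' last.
Walk down from root: A -> G

Answer: A G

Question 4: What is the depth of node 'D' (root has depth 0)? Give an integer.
Path from root to D: A -> G -> H -> D
Depth = number of edges = 3

Answer: 3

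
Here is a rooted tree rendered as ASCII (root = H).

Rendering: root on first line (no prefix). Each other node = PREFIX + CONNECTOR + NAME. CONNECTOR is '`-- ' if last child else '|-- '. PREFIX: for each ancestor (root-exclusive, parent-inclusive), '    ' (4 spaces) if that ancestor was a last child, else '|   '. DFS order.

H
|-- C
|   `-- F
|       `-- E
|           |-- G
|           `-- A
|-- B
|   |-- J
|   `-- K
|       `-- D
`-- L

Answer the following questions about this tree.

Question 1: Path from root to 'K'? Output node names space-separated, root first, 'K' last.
Walk down from root: H -> B -> K

Answer: H B K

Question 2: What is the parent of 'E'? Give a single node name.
Answer: F

Derivation:
Scan adjacency: E appears as child of F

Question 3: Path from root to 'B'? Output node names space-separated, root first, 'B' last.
Walk down from root: H -> B

Answer: H B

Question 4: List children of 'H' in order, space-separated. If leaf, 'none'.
Answer: C B L

Derivation:
Node H's children (from adjacency): C, B, L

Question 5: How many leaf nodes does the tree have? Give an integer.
Leaves (nodes with no children): A, D, G, J, L

Answer: 5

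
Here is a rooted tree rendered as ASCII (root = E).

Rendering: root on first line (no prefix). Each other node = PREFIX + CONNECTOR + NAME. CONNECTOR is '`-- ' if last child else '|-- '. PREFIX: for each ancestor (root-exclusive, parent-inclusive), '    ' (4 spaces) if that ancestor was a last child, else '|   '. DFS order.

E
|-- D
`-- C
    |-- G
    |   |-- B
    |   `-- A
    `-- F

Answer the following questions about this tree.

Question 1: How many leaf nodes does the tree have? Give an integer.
Answer: 4

Derivation:
Leaves (nodes with no children): A, B, D, F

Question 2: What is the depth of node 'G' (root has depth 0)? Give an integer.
Answer: 2

Derivation:
Path from root to G: E -> C -> G
Depth = number of edges = 2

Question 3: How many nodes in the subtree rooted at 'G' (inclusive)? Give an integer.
Answer: 3

Derivation:
Subtree rooted at G contains: A, B, G
Count = 3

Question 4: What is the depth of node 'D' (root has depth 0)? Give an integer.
Path from root to D: E -> D
Depth = number of edges = 1

Answer: 1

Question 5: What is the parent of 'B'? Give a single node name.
Scan adjacency: B appears as child of G

Answer: G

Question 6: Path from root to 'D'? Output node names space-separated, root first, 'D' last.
Answer: E D

Derivation:
Walk down from root: E -> D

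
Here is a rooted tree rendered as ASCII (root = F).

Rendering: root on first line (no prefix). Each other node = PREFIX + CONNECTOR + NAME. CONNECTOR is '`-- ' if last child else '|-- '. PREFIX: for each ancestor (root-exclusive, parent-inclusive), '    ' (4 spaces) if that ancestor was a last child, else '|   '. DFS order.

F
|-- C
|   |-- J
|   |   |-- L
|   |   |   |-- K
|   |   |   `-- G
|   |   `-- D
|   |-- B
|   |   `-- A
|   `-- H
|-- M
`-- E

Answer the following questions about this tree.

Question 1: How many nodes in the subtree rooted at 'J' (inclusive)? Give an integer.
Subtree rooted at J contains: D, G, J, K, L
Count = 5

Answer: 5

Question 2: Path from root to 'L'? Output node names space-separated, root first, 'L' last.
Answer: F C J L

Derivation:
Walk down from root: F -> C -> J -> L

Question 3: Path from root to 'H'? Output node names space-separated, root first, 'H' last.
Answer: F C H

Derivation:
Walk down from root: F -> C -> H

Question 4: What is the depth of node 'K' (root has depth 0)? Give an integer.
Answer: 4

Derivation:
Path from root to K: F -> C -> J -> L -> K
Depth = number of edges = 4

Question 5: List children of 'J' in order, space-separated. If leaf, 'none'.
Answer: L D

Derivation:
Node J's children (from adjacency): L, D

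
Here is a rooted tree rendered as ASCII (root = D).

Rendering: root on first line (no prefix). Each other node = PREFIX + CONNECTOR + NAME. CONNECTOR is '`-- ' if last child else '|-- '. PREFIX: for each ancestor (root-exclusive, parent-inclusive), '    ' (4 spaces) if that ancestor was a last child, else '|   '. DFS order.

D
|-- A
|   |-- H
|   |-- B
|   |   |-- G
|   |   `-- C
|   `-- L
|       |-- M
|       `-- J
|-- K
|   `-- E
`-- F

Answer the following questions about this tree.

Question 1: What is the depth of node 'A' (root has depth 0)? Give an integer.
Path from root to A: D -> A
Depth = number of edges = 1

Answer: 1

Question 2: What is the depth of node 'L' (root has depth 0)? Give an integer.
Path from root to L: D -> A -> L
Depth = number of edges = 2

Answer: 2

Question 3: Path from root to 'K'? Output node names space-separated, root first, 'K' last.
Answer: D K

Derivation:
Walk down from root: D -> K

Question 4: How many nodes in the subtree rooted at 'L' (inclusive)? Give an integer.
Subtree rooted at L contains: J, L, M
Count = 3

Answer: 3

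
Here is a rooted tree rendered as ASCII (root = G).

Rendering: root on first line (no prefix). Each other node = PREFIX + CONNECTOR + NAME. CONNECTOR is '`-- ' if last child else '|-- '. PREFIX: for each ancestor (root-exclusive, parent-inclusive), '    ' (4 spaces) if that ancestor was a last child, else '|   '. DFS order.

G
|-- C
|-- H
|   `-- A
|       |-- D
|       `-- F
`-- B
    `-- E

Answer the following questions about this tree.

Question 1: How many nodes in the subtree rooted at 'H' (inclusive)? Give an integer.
Subtree rooted at H contains: A, D, F, H
Count = 4

Answer: 4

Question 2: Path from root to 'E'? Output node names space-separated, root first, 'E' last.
Answer: G B E

Derivation:
Walk down from root: G -> B -> E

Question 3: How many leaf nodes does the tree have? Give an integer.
Answer: 4

Derivation:
Leaves (nodes with no children): C, D, E, F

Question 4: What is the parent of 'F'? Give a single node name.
Scan adjacency: F appears as child of A

Answer: A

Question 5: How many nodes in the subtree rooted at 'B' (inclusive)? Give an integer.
Answer: 2

Derivation:
Subtree rooted at B contains: B, E
Count = 2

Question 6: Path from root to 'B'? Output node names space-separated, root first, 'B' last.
Walk down from root: G -> B

Answer: G B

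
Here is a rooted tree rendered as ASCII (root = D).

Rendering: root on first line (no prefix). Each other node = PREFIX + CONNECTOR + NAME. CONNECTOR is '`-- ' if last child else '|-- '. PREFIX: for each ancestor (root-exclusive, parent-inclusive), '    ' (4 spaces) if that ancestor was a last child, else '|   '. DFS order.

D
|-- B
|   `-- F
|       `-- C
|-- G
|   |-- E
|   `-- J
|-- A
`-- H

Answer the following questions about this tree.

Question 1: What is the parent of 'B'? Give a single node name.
Scan adjacency: B appears as child of D

Answer: D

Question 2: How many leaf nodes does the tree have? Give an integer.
Answer: 5

Derivation:
Leaves (nodes with no children): A, C, E, H, J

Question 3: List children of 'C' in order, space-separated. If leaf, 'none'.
Answer: none

Derivation:
Node C's children (from adjacency): (leaf)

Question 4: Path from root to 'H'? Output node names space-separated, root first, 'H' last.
Answer: D H

Derivation:
Walk down from root: D -> H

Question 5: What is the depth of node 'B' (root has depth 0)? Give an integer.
Answer: 1

Derivation:
Path from root to B: D -> B
Depth = number of edges = 1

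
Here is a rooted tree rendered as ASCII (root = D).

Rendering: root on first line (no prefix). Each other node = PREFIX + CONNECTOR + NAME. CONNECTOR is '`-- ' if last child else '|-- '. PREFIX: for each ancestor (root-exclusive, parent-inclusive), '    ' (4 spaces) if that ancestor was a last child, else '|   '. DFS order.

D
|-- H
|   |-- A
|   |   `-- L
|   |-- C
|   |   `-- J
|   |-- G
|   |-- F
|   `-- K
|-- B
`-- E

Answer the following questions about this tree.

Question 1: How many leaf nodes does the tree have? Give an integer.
Answer: 7

Derivation:
Leaves (nodes with no children): B, E, F, G, J, K, L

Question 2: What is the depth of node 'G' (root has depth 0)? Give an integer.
Answer: 2

Derivation:
Path from root to G: D -> H -> G
Depth = number of edges = 2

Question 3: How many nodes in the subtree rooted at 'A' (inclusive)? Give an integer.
Subtree rooted at A contains: A, L
Count = 2

Answer: 2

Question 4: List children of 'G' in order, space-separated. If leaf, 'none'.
Node G's children (from adjacency): (leaf)

Answer: none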